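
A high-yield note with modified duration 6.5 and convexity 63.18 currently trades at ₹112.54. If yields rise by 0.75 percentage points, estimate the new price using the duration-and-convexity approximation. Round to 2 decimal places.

Duration effect: -D_mod·Δy = -6.5 × (+0.0075) = -0.048750
Convexity effect: ½·C·(Δy)² = 0.5 × 63.18 × (0.0075)² = +0.0017769375
ΔP/P ≈ -0.048750 + 0.0017769375 = -0.0469730625
New price ≈ 112.54 × (1 - 0.0469730625) = 107.25365154625.

₹107.25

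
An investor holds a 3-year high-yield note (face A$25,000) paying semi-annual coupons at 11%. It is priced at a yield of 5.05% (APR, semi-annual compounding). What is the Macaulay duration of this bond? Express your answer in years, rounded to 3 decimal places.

2.665 years

Periodic yield y = 0.02525. Discount each cash flow and weight by its period:
  t   CF        PV=CF/(1+0.02525)^t    t·PV
  1     1,375.00     1,341.1363     1,341.1363
  2     1,375.00     1,308.1066     2,616.2132
  3     1,375.00     1,275.8904     3,827.6712
  4     1,375.00     1,244.4676     4,977.8703
  5     1,375.00     1,213.8187     6,069.0933
  6    26,375.00    22,709.8257   136,258.9541
  Σ                 29,093.2452   155,090.9383
Price P = Σ PV = 29,093.2452.
Macaulay duration = Σ(t·PV) / P = 155,090.9383 / 29,093.2452 = 5.33082 half-year periods.
In years: 5.33082 / 2 = 2.66541 years.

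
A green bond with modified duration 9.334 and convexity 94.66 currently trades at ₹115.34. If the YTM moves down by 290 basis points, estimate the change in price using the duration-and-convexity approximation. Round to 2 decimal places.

Duration effect: -D_mod·Δy = -9.334 × (-0.029) = +0.270686
Convexity effect: ½·C·(Δy)² = 0.5 × 94.66 × (-0.029)² = +0.03980453
ΔP/P ≈ +0.270686 + 0.03980453 = +0.31049053
ΔP ≈ 115.34 × (+0.31049053) = +35.8119777302.

+₹35.81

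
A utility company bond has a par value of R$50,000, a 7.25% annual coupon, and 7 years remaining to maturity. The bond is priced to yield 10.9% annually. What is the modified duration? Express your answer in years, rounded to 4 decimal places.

Periodic yield y = 0.109. First find Macaulay duration:
  t   CF        PV=CF/(1+0.109)^t    t·PV
  1     3,625.00     3,268.7106     3,268.7106
  2     3,625.00     2,947.4396     5,894.8793
  3     3,625.00     2,657.7454     7,973.2362
  4     3,625.00     2,396.5242     9,586.0970
  5     3,625.00     2,160.9777    10,804.8884
  6     3,625.00     1,948.5822    11,691.4933
  7    53,625.00    25,992.4060   181,946.8420
  Σ                 41,372.3857   231,166.1466
P = 41,372.3857; Macaulay duration = 231,166.1466 / 41,372.3857 = 5.58745 years.
Modified duration = D_Mac / (1 + y) = 5.58745 / 1.109 = 5.03828 years.

5.0383 years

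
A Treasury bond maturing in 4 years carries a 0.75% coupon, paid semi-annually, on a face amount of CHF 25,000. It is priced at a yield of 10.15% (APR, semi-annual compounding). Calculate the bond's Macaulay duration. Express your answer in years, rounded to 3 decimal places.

3.935 years

Periodic yield y = 0.05075. Discount each cash flow and weight by its period:
  t   CF        PV=CF/(1+0.05075)^t    t·PV
  1        93.75        89.2220        89.2220
  2        93.75        84.9127       169.8253
  3        93.75        80.8115       242.4345
  4        93.75        76.9084       307.6335
  5        93.75        73.1938       365.9690
  6        93.75        69.6586       417.9517
  7        93.75        66.2942       464.0593
  8    25,093.75    16,887.6950   135,101.5602
  Σ                 17,428.6962   137,158.6556
Price P = Σ PV = 17,428.6962.
Macaulay duration = Σ(t·PV) / P = 137,158.6556 / 17,428.6962 = 7.86970 half-year periods.
In years: 7.86970 / 2 = 3.93485 years.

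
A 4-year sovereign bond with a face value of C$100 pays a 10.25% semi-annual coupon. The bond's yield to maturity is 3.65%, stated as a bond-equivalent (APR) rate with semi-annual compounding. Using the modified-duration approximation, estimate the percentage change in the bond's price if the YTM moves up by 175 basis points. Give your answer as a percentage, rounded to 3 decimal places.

Periodic yield y = 0.01825. Modified duration first:
  t   CF        PV=CF/(1+0.01825)^t    t·PV
  1        5.125         5.0331         5.0331
  2        5.125         4.9429         9.8859
  3        5.125         4.8543        14.5630
  4        5.125         4.7673        19.0694
  5        5.125         4.6819        23.4095
  6        5.125         4.5980        27.5879
  7        5.125         4.5156        31.6090
  8      105.125        90.9642       727.7139
  Σ                    124.3575       858.8717
P = 124.3575; D_Mac = 6.90648 half-year periods = 3.45324 yrs; D_mod = 3.45324/(1+0.01825) = 3.39135 yrs.
ΔP/P ≈ -D_mod · Δy = -3.39135 × (+0.0175) = -0.059349 = -5.9349%.

-5.935%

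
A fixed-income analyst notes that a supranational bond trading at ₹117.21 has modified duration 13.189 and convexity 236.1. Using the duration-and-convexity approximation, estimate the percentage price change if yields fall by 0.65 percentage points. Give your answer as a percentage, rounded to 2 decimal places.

Duration effect: -D_mod·Δy = -13.189 × (-0.0065) = +0.0857285
Convexity effect: ½·C·(Δy)² = 0.5 × 236.1 × (-0.0065)² = +0.0049876125
ΔP/P ≈ +0.0857285 + 0.0049876125 = +0.0907161125
= +9.07161125%.

+9.07%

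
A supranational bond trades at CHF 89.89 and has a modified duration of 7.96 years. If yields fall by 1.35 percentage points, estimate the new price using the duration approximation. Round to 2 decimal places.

Duration approximation: ΔP/P ≈ -D_mod · Δy = -7.96 × (-0.0135) = +0.107460.
New price ≈ 89.89 × (1 + 0.107460) = 99.5495794.

CHF 99.55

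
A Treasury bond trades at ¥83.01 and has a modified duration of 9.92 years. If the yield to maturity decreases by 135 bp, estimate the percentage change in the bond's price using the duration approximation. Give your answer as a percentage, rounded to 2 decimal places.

+13.39%

Duration approximation: ΔP/P ≈ -D_mod · Δy = -9.92 × (-0.0135) = +0.133920.
As a percentage: +13.3920%.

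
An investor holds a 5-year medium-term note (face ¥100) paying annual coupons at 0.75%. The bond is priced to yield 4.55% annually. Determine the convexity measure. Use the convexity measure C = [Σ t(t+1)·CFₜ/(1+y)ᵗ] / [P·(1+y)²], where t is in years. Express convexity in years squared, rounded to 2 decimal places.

With y = 0.0455:
  t   CF        PV=CF/(1+0.0455)^t    t·PV        t(t+1)·PV
  1         0.75         0.7174         0.7174           1.4347
  2         0.75         0.6861         1.3723           4.1168
  3         0.75         0.6563         1.9688           7.8754
  4         0.75         0.6277         2.5109          12.5544
  5       100.75        80.6538       403.2690       2,419.6142
  Σ                     83.3413       409.8384       2,445.5955
P = 83.3413.
Convexity = Σ t(t+1)·PV / [P·(1+y)²] = 2,445.5955 / (83.3413 × 1.093070) = 26.84579.

26.85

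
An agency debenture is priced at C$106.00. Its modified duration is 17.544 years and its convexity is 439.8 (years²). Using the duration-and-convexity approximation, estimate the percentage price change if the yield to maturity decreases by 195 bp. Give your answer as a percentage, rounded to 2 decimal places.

+42.57%

Duration effect: -D_mod·Δy = -17.544 × (-0.0195) = +0.342108
Convexity effect: ½·C·(Δy)² = 0.5 × 439.8 × (-0.0195)² = +0.083616975
ΔP/P ≈ +0.342108 + 0.083616975 = +0.425724975
= +42.5724975%.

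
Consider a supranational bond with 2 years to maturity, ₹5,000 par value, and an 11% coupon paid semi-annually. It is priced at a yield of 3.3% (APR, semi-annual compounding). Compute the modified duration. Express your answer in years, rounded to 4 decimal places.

1.8299 years

Periodic yield y = 0.0165. First find Macaulay duration:
  t   CF        PV=CF/(1+0.0165)^t    t·PV
  1       275.00       270.5362       270.5362
  2       275.00       266.1448       532.2895
  3       275.00       261.8247       785.4740
  4     5,275.00     4,940.7506    19,763.0024
  Σ                  5,739.2562    21,351.3021
P = 5,739.2562; Macaulay duration = 21,351.3021 / 5,739.2562 = 3.72022 half-year periods = 1.86011 years.
Modified duration = D_Mac / (1 + y) = 1.86011 / 1.0165 = 1.82992 years.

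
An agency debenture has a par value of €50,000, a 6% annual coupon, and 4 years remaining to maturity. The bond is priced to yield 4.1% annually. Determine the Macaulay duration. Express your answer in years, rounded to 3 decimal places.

Periodic yield y = 0.041. Discount each cash flow and weight by its year:
  t   CF        PV=CF/(1+0.041)^t    t·PV
  1     3,000.00     2,881.8444     2,881.8444
  2     3,000.00     2,768.3423     5,536.6847
  3     3,000.00     2,659.3106     7,977.9318
  4    53,000.00    45,130.7916   180,523.1666
  Σ                 53,440.2890   196,919.6275
Price P = Σ PV = 53,440.2890.
Macaulay duration = Σ(t·PV) / P = 196,919.6275 / 53,440.2890 = 3.68485 years.

3.685 years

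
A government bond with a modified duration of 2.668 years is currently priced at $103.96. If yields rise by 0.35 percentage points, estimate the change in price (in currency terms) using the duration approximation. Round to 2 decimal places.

Duration approximation: ΔP/P ≈ -D_mod · Δy = -2.668 × (+0.0035) = -0.009338.
ΔP ≈ 103.96 × (-0.009338) = -0.97077848.

-$0.97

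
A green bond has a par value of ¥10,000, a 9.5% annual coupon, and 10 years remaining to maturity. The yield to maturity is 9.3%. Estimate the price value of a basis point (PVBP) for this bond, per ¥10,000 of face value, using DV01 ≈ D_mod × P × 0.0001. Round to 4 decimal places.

¥6.3891

Periodic yield y = 0.093.
  t   CF        PV=CF/(1+0.093)^t    t·PV
  1       950.00       869.1674       869.1674
  2       950.00       795.2127     1,590.4253
  3       950.00       727.5505     2,182.6514
  4       950.00       665.6454     2,662.5817
  5       950.00       609.0077     3,045.0386
  6       950.00       557.1891     3,343.1348
  7       950.00       509.7796     3,568.4574
  8       950.00       466.4040     3,731.2324
  9       950.00       426.7192     3,840.4725
  10   10,950.00     4,499.9999    44,999.9985
  Σ                 10,126.6755    69,833.1599
P = 10,126.6755; D_Mac = 6.89596 yrs; D_mod = 6.30920 yrs.
DV01 ≈ 6.30920 × 10,126.6755 × 0.0001 = 6.389127.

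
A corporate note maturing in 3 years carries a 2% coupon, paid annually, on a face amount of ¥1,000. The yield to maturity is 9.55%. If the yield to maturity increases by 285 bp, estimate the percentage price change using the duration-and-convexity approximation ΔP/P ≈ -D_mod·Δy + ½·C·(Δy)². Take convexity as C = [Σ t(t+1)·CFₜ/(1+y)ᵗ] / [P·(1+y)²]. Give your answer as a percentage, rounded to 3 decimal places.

With y = 0.0955:
  t   CF        PV=CF/(1+0.0955)^t    t·PV        t(t+1)·PV
  1        20.00        18.2565        18.2565          36.5130
  2        20.00        16.6650        33.3300          99.9900
  3     1,020.00       775.8237     2,327.4710       9,309.8841
  Σ                    810.7452     2,379.0575       9,446.3870
P = 810.7452; D_Mac = 2.93441 yrs; D_mod = 2.67860 yrs; C = 9.70860.
Duration effect: -2.67860 × (+0.0285) = -0.076340
Convexity effect: 0.5 × 9.70860 × (0.0285)² = +0.0039429
ΔP/P ≈ -0.076340 + 0.0039429 = -0.072397 = -7.2397%.

-7.240%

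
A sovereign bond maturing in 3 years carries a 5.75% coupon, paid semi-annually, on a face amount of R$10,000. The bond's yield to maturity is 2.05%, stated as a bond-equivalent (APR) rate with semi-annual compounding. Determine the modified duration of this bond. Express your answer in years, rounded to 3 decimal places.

Periodic yield y = 0.01025. First find Macaulay duration:
  t   CF        PV=CF/(1+0.01025)^t    t·PV
  1       287.50       284.5830       284.5830
  2       287.50       281.6956       563.3913
  3       287.50       278.8376       836.5127
  4       287.50       276.0085     1,104.0339
  5       287.50       273.2081     1,366.0404
  6    10,287.50     9,676.9098    58,061.4589
  Σ                 11,071.2426    62,216.0202
P = 11,071.2426; Macaulay duration = 62,216.0202 / 11,071.2426 = 5.61961 half-year periods = 2.80980 years.
Modified duration = D_Mac / (1 + y) = 2.80980 / 1.01025 = 2.78129 years.

2.781 years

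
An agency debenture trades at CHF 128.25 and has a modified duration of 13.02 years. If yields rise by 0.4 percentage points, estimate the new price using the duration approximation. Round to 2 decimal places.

CHF 121.57

Duration approximation: ΔP/P ≈ -D_mod · Δy = -13.02 × (+0.004) = -0.052080.
New price ≈ 128.25 × (1 - 0.052080) = 121.57074.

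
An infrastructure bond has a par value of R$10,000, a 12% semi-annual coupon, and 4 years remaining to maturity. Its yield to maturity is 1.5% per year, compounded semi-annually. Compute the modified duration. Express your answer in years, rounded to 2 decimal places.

3.39 years

Periodic yield y = 0.0075. First find Macaulay duration:
  t   CF        PV=CF/(1+0.0075)^t    t·PV
  1       600.00       595.5335       595.5335
  2       600.00       591.1002     1,182.2005
  3       600.00       586.7000     1,760.1000
  4       600.00       582.3325     2,329.3300
  5       600.00       577.9975     2,889.9876
  6       600.00       573.6948     3,442.1689
  7       600.00       569.4241     3,985.9689
  8    10,600.00     9,984.9392    79,879.5140
  Σ                 14,061.7220    96,064.8034
P = 14,061.7220; Macaulay duration = 96,064.8034 / 14,061.7220 = 6.83165 half-year periods = 3.41583 years.
Modified duration = D_Mac / (1 + y) = 3.41583 / 1.0075 = 3.39040 years.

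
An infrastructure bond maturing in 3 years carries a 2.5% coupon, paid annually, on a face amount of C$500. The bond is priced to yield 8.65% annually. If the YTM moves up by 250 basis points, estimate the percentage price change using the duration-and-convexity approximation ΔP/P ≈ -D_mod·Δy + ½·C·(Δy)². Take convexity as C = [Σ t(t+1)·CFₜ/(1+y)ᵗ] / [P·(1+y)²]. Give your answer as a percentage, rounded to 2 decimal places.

With y = 0.0865:
  t   CF        PV=CF/(1+0.0865)^t    t·PV        t(t+1)·PV
  1        12.50        11.5048        11.5048          23.0097
  2        12.50        10.5889        21.1778          63.5334
  3       512.50       399.5809     1,198.7426       4,794.9703
  Σ                    421.6746     1,231.4252       4,881.5133
P = 421.6746; D_Mac = 2.92032 yrs; D_mod = 2.68782 yrs; C = 9.80658.
Duration effect: -2.68782 × (+0.025) = -0.067196
Convexity effect: 0.5 × 9.80658 × (0.025)² = +0.0030646
ΔP/P ≈ -0.067196 + 0.0030646 = -0.064131 = -6.4131%.

-6.41%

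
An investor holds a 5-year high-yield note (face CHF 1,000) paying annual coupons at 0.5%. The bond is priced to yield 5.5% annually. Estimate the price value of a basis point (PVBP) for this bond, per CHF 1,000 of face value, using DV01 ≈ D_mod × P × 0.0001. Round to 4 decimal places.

Periodic yield y = 0.055.
  t   CF        PV=CF/(1+0.055)^t    t·PV
  1         5.00         4.7393         4.7393
  2         5.00         4.4923         8.9845
  3         5.00         4.2581        12.7742
  4         5.00         4.0361        16.1443
  5     1,005.00       768.9600     3,844.8001
  Σ                    786.4858     3,887.4425
P = 786.4858; D_Mac = 4.94280 yrs; D_mod = 4.68512 yrs.
DV01 ≈ 4.68512 × 786.4858 × 0.0001 = 0.368478.

CHF 0.3685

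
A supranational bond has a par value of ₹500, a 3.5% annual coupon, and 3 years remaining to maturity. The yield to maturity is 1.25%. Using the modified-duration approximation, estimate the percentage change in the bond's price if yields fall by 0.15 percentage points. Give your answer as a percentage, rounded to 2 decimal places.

+0.43%

Periodic yield y = 0.0125. Modified duration first:
  t   CF        PV=CF/(1+0.0125)^t    t·PV
  1        17.50        17.2840        17.2840
  2        17.50        17.0706        34.1411
  3       517.50       498.5690     1,495.7070
  Σ                    532.9235     1,547.1320
P = 532.9235; D_Mac = 2.90310 yrs; D_mod = 2.90310/(1+0.0125) = 2.86726 yrs.
ΔP/P ≈ -D_mod · Δy = -2.86726 × (-0.0015) = +0.004301 = +0.4301%.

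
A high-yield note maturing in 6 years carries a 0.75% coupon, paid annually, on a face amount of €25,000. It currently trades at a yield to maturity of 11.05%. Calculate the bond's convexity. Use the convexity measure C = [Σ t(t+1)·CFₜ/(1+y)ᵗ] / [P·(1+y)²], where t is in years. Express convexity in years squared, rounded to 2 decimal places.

With y = 0.1105:
  t   CF        PV=CF/(1+0.1105)^t    t·PV        t(t+1)·PV
  1       187.50       168.8429       168.8429         337.6857
  2       187.50       152.0422       304.0844         912.2532
  3       187.50       136.9133       410.7398       1,642.9594
  4       187.50       123.2898       493.1591       2,465.7953
  5       187.50       111.0218       555.1092       3,330.6555
  6    25,187.50    13,429.9281    80,579.5683     564,056.9784
  Σ                 14,122.0380    82,511.5038     572,746.3275
P = 14,122.0380.
Convexity = Σ t(t+1)·PV / [P·(1+y)²] = 572,746.3275 / (14,122.0380 × 1.233210) = 32.88727.

32.89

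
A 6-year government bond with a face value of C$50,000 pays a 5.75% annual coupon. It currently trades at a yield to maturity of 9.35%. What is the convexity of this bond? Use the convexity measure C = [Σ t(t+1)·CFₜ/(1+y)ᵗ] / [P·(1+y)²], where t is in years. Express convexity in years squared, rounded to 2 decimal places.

With y = 0.0935:
  t   CF        PV=CF/(1+0.0935)^t    t·PV        t(t+1)·PV
  1     2,875.00     2,629.1724     2,629.1724       5,258.3448
  2     2,875.00     2,404.3643     4,808.7286      14,426.1859
  3     2,875.00     2,198.7785     6,596.3356      26,385.3423
  4     2,875.00     2,010.7714     8,043.0856      40,215.4280
  5     2,875.00     1,838.8399     9,194.1994      55,165.1962
  6    52,875.00    30,926.9902   185,561.9409   1,298,933.5866
  Σ                 42,008.9167   216,833.4625   1,440,384.0838
P = 42,008.9167.
Convexity = Σ t(t+1)·PV / [P·(1+y)²] = 1,440,384.0838 / (42,008.9167 × 1.195742) = 28.67472.

28.67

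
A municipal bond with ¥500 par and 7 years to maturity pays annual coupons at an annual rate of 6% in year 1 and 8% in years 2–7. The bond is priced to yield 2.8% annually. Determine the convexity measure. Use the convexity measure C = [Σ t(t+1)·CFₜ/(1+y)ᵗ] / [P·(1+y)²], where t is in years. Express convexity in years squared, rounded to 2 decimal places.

With y = 0.028:
  t   CF        PV=CF/(1+0.028)^t    t·PV        t(t+1)·PV
  1        30.00        29.1829        29.1829          58.3658
  2        40.00        37.8507        75.7014         227.1041
  3        40.00        36.8197       110.4592         441.8368
  4        40.00        35.8169       143.2674         716.3372
  5        40.00        34.8413       174.2065       1,045.2392
  6        40.00        33.8923       203.3539       1,423.4775
  7       540.00       445.0840     3,115.5878      24,924.7026
  Σ                    653.4878     3,851.7592      28,837.0631
P = 653.4878.
Convexity = Σ t(t+1)·PV / [P·(1+y)²] = 28,837.0631 / (653.4878 × 1.056784) = 41.75681.

41.76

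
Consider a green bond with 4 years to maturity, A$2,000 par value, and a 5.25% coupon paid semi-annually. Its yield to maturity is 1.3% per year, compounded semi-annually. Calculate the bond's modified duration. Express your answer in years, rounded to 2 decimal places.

3.66 years

Periodic yield y = 0.0065. First find Macaulay duration:
  t   CF        PV=CF/(1+0.0065)^t    t·PV
  1        52.50        52.1610        52.1610
  2        52.50        51.8241       103.6482
  3        52.50        51.4894       154.4682
  4        52.50        51.1569       204.6276
  5        52.50        50.8265       254.1326
  6        52.50        50.4983       302.9897
  7        52.50        50.1722       351.2052
  8     2,052.50     1,948.8254    15,590.6032
  Σ                  2,306.9537    17,013.8357
P = 2,306.9537; Macaulay duration = 17,013.8357 / 2,306.9537 = 7.37502 half-year periods = 3.68751 years.
Modified duration = D_Mac / (1 + y) = 3.68751 / 1.0065 = 3.66370 years.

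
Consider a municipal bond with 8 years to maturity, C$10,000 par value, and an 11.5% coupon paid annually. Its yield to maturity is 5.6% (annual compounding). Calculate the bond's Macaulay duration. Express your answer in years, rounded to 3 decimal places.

5.999 years

Periodic yield y = 0.056. Discount each cash flow and weight by its year:
  t   CF        PV=CF/(1+0.056)^t    t·PV
  1     1,150.00     1,089.0152     1,089.0152
  2     1,150.00     1,031.2643     2,062.5287
  3     1,150.00       976.5761     2,929.7283
  4     1,150.00       924.7880     3,699.1518
  5     1,150.00       875.7462     4,378.7309
  6     1,150.00       829.3051     4,975.8305
  7     1,150.00       785.3268     5,497.2875
  8    11,150.00     7,210.4691    57,683.7530
  Σ                 13,722.4907    82,316.0259
Price P = Σ PV = 13,722.4907.
Macaulay duration = Σ(t·PV) / P = 82,316.0259 / 13,722.4907 = 5.99862 years.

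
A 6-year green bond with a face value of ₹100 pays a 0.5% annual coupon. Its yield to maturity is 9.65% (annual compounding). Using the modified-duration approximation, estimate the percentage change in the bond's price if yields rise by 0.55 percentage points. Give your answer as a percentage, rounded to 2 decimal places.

-2.96%

Periodic yield y = 0.0965. Modified duration first:
  t   CF        PV=CF/(1+0.0965)^t    t·PV
  1         0.50         0.4560         0.4560
  2         0.50         0.4159         0.8317
  3         0.50         0.3793         1.1378
  4         0.50         0.3459         1.3836
  5         0.50         0.3154         1.5772
  6       100.50        57.8248       346.9489
  Σ                     59.7373       352.3352
P = 59.7373; D_Mac = 5.89808 yrs; D_mod = 5.89808/(1+0.0965) = 5.37901 yrs.
ΔP/P ≈ -D_mod · Δy = -5.37901 × (+0.0055) = -0.029585 = -2.9585%.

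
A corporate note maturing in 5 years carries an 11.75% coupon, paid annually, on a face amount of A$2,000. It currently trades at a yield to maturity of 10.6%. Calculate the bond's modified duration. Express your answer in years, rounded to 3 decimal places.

3.684 years

Periodic yield y = 0.106. First find Macaulay duration:
  t   CF        PV=CF/(1+0.106)^t    t·PV
  1       235.00       212.4774       212.4774
  2       235.00       192.1134       384.2268
  3       235.00       173.7011       521.1032
  4       235.00       157.0534       628.2136
  5     2,235.00     1,350.5227     6,752.6136
  Σ                  2,085.8680     8,498.6345
P = 2,085.8680; Macaulay duration = 8,498.6345 / 2,085.8680 = 4.07439 years.
Modified duration = D_Mac / (1 + y) = 4.07439 / 1.106 = 3.68389 years.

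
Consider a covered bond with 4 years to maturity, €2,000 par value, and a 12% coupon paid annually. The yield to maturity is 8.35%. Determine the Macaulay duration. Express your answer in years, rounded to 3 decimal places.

Periodic yield y = 0.0835. Discount each cash flow and weight by its year:
  t   CF        PV=CF/(1+0.0835)^t    t·PV
  1       240.00       221.5044       221.5044
  2       240.00       204.4341       408.8683
  3       240.00       188.6794       566.0382
  4     2,240.00     1,625.2956     6,501.1823
  Σ                  2,239.9135     7,697.5932
Price P = Σ PV = 2,239.9135.
Macaulay duration = Σ(t·PV) / P = 7,697.5932 / 2,239.9135 = 3.43656 years.

3.437 years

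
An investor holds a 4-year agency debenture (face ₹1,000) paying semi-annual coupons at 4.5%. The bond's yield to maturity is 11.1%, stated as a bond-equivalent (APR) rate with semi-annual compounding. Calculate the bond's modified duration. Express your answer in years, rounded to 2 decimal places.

3.47 years

Periodic yield y = 0.0555. First find Macaulay duration:
  t   CF        PV=CF/(1+0.0555)^t    t·PV
  1        22.50        21.3169        21.3169
  2        22.50        20.1960        40.3921
  3        22.50        19.1341        57.4023
  4        22.50        18.1280        72.5119
  5        22.50        17.1748        85.8739
  6        22.50        16.2717        97.6302
  7        22.50        15.4161       107.9128
  8     1,022.50       663.7391     5,309.9130
  Σ                    791.3767     5,792.9531
P = 791.3767; Macaulay duration = 5,792.9531 / 791.3767 = 7.32010 half-year periods = 3.66005 years.
Modified duration = D_Mac / (1 + y) = 3.66005 / 1.0555 = 3.46760 years.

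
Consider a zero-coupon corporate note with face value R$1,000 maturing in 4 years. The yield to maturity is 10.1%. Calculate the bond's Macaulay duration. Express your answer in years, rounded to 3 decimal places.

A zero-coupon bond has a single cash flow at maturity, so its Macaulay duration equals its maturity: 4 years.

4.000 years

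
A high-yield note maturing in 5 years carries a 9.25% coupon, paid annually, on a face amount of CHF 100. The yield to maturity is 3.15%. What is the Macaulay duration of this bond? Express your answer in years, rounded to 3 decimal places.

Periodic yield y = 0.0315. Discount each cash flow and weight by its year:
  t   CF        PV=CF/(1+0.0315)^t    t·PV
  1         9.25         8.9675         8.9675
  2         9.25         8.6937        17.3873
  3         9.25         8.4282        25.2846
  4         9.25         8.1708        32.6832
  5       109.25        93.5568       467.7839
  Σ                    127.8170       552.1066
Price P = Σ PV = 127.8170.
Macaulay duration = Σ(t·PV) / P = 552.1066 / 127.8170 = 4.31951 years.

4.320 years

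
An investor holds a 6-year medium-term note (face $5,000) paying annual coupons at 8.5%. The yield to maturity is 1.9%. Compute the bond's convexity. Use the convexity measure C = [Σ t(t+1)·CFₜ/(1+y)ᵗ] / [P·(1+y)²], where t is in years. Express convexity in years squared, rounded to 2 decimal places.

32.47

With y = 0.019:
  t   CF        PV=CF/(1+0.019)^t    t·PV        t(t+1)·PV
  1       425.00       417.0756       417.0756         834.1511
  2       425.00       409.2989       818.5978       2,455.7933
  3       425.00       401.6672     1,205.0016       4,820.0065
  4       425.00       394.1778     1,576.7113       7,883.5566
  5       425.00       386.8281     1,934.1405      11,604.8429
  6     5,425.00     4,845.6790    29,074.0738     203,518.5168
  Σ                  6,854.7266    35,025.6006     231,116.8672
P = 6,854.7266.
Convexity = Σ t(t+1)·PV / [P·(1+y)²] = 231,116.8672 / (6,854.7266 × 1.038361) = 32.47081.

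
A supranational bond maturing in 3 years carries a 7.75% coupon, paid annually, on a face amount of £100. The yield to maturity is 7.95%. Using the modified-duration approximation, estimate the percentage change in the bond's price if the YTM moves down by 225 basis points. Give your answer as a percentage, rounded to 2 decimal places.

Periodic yield y = 0.0795. Modified duration first:
  t   CF        PV=CF/(1+0.0795)^t    t·PV
  1         7.75         7.1792         7.1792
  2         7.75         6.6505        13.3011
  3       107.75        85.6543       256.9630
  Σ                     99.4841       277.4433
P = 99.4841; D_Mac = 2.78882 yrs; D_mod = 2.78882/(1+0.0795) = 2.58344 yrs.
ΔP/P ≈ -D_mod · Δy = -2.58344 × (-0.0225) = +0.058127 = +5.8127%.

+5.81%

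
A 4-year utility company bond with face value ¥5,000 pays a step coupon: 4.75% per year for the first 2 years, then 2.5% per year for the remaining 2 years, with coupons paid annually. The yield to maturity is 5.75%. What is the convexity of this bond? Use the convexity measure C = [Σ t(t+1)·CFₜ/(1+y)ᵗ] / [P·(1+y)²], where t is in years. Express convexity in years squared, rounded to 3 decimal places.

With y = 0.0575:
  t   CF        PV=CF/(1+0.0575)^t    t·PV        t(t+1)·PV
  1       237.50       224.5863       224.5863         449.1726
  2       237.50       212.3747       424.7495       1,274.2484
  3       125.00       105.6985       317.0955       1,268.3822
  4     5,125.00     4,098.0039    16,392.0155      81,960.0777
  Σ                  4,640.6634    17,358.4468      84,951.8809
P = 4,640.6634.
Convexity = Σ t(t+1)·PV / [P·(1+y)²] = 84,951.8809 / (4,640.6634 × 1.118306) = 16.36938.

16.369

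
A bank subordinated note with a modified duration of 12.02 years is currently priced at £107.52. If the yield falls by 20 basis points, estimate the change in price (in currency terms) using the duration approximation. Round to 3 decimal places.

+£2.585

Duration approximation: ΔP/P ≈ -D_mod · Δy = -12.02 × (-0.002) = +0.024040.
ΔP ≈ 107.52 × (+0.024040) = +2.5847808.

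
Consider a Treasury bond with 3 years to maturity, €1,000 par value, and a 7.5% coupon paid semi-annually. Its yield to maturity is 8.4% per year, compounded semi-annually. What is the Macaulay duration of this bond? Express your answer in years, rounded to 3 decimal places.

2.738 years

Periodic yield y = 0.042. Discount each cash flow and weight by its period:
  t   CF        PV=CF/(1+0.042)^t    t·PV
  1        37.50        35.9885        35.9885
  2        37.50        34.5379        69.0758
  3        37.50        33.1458        99.4373
  4        37.50        31.8098       127.2390
  5        37.50        30.5276       152.6380
  6     1,037.50       810.5537     4,863.3222
  Σ                    976.5632     5,347.7008
Price P = Σ PV = 976.5632.
Macaulay duration = Σ(t·PV) / P = 5,347.7008 / 976.5632 = 5.47604 half-year periods.
In years: 5.47604 / 2 = 2.73802 years.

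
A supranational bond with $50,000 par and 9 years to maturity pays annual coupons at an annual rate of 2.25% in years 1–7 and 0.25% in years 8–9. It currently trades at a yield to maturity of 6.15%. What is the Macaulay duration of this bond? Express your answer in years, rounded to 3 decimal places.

8.079 years

Periodic yield y = 0.0615. Discount each cash flow and weight by its year:
  t   CF        PV=CF/(1+0.0615)^t    t·PV
  1     1,125.00     1,059.8210     1,059.8210
  2     1,125.00       998.4183     1,996.8366
  3     1,125.00       940.5730     2,821.7191
  4     1,125.00       886.0792     3,544.3167
  5     1,125.00       834.7425     4,173.7125
  6     1,125.00       786.3801     4,718.2808
  7     1,125.00       740.8197     5,185.7380
  8       125.00        77.5443       620.3546
  9    50,125.00    29,293.7114   263,643.4029
  Σ                 35,618.0896   287,764.1823
Price P = Σ PV = 35,618.0896.
Macaulay duration = Σ(t·PV) / P = 287,764.1823 / 35,618.0896 = 8.07916 years.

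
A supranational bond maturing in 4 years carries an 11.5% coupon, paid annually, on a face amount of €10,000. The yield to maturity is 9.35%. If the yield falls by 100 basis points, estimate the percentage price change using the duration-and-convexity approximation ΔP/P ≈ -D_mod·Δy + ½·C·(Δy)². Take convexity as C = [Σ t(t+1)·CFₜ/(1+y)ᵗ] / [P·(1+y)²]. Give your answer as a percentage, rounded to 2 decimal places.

With y = 0.0935:
  t   CF        PV=CF/(1+0.0935)^t    t·PV        t(t+1)·PV
  1     1,150.00     1,051.6690     1,051.6690       2,103.3379
  2     1,150.00       961.7457     1,923.4915       5,770.4744
  3     1,150.00       879.5114     2,638.5342      10,554.1369
  4    11,150.00     7,798.2960    31,193.1842     155,965.9208
  Σ                 10,691.2221    36,806.8788     174,393.8700
P = 10,691.2221; D_Mac = 3.44272 yrs; D_mod = 3.14835 yrs; C = 13.64163.
Duration effect: -3.14835 × (-0.01) = +0.031483
Convexity effect: 0.5 × 13.64163 × (-0.01)² = +0.0006821
ΔP/P ≈ +0.031483 + 0.0006821 = +0.032166 = +3.2166%.

+3.22%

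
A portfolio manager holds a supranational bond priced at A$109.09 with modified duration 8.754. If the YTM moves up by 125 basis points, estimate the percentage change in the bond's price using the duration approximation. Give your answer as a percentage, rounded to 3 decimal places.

-10.943%

Duration approximation: ΔP/P ≈ -D_mod · Δy = -8.754 × (+0.0125) = -0.109425.
As a percentage: -10.9425%.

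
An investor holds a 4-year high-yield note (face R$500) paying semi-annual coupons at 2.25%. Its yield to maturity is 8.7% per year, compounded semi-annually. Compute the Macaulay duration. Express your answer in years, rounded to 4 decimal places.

3.8232 years

Periodic yield y = 0.0435. Discount each cash flow and weight by its period:
  t   CF        PV=CF/(1+0.0435)^t    t·PV
  1        5.625         5.3905         5.3905
  2        5.625         5.1658        10.3316
  3        5.625         4.9505        14.8514
  4        5.625         4.7441        18.9764
  5        5.625         4.5463        22.7316
  6        5.625         4.3568        26.1408
  7        5.625         4.1752        29.2263
  8      505.625       359.6573     2,877.2586
  Σ                    392.9865     3,004.9071
Price P = Σ PV = 392.9865.
Macaulay duration = Σ(t·PV) / P = 3,004.9071 / 392.9865 = 7.64634 half-year periods.
In years: 7.64634 / 2 = 3.82317 years.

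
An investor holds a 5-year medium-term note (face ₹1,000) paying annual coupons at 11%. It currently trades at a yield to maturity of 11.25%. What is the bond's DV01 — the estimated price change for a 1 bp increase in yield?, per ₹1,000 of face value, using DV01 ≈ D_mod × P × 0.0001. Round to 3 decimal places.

₹0.365

Periodic yield y = 0.1125.
  t   CF        PV=CF/(1+0.1125)^t    t·PV
  1       110.00        98.8764        98.8764
  2       110.00        88.8777       177.7553
  3       110.00        79.8900       239.6701
  4       110.00        71.8113       287.2451
  5     1,110.00       651.3627     3,256.8135
  Σ                    990.8181     4,060.3604
P = 990.8181; D_Mac = 4.09799 yrs; D_mod = 3.68358 yrs.
DV01 ≈ 3.68358 × 990.8181 × 0.0001 = 0.364976.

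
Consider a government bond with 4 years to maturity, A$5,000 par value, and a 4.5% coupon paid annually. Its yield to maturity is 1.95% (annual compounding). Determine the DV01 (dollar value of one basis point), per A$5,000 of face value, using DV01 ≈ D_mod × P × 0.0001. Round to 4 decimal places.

Periodic yield y = 0.0195.
  t   CF        PV=CF/(1+0.0195)^t    t·PV
  1       225.00       220.6964       220.6964
  2       225.00       216.4752       432.9503
  3       225.00       212.3346       637.0039
  4     5,225.00     4,836.5688    19,346.2754
  Σ                  5,486.0751    20,636.9260
P = 5,486.0751; D_Mac = 3.76169 yrs; D_mod = 3.68974 yrs.
DV01 ≈ 3.68974 × 5,486.0751 × 0.0001 = 2.024220.

A$2.0242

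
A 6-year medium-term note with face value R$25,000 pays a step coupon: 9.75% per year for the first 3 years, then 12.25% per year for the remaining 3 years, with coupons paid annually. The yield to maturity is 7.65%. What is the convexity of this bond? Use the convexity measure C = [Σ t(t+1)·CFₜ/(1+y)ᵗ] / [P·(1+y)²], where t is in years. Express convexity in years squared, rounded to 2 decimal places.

27.22

With y = 0.0765:
  t   CF        PV=CF/(1+0.0765)^t    t·PV        t(t+1)·PV
  1     2,437.50     2,264.2824     2,264.2824       4,528.5648
  2     2,437.50     2,103.3743     4,206.7485      12,620.2456
  3     2,437.50     1,953.9009     5,861.7026      23,446.8102
  4     3,062.50     2,280.4469     9,121.7875      45,608.9376
  5     3,062.50     2,118.3900    10,591.9502      63,551.7013
  6    28,062.50    18,031.9275   108,191.5652     757,340.9564
  Σ                 28,752.3220   140,238.0364     907,097.2160
P = 28,752.3220.
Convexity = Σ t(t+1)·PV / [P·(1+y)²] = 907,097.2160 / (28,752.3220 × 1.158852) = 27.22406.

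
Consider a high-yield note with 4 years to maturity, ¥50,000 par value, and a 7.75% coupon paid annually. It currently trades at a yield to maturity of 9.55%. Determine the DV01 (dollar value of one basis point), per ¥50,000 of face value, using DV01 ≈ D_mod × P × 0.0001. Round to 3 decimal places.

Periodic yield y = 0.0955.
  t   CF        PV=CF/(1+0.0955)^t    t·PV
  1     3,875.00     3,537.1976     3,537.1976
  2     3,875.00     3,228.8431     6,457.6862
  3     3,875.00     2,947.3693     8,842.1080
  4    53,875.00    37,405.6973   149,622.7894
  Σ                 47,119.1074   168,459.7812
P = 47,119.1074; D_Mac = 3.57519 yrs; D_mod = 3.26352 yrs.
DV01 ≈ 3.26352 × 47,119.1074 × 0.0001 = 15.377433.

¥15.377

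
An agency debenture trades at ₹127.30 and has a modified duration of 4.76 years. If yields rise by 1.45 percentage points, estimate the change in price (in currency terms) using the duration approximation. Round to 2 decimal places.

Duration approximation: ΔP/P ≈ -D_mod · Δy = -4.76 × (+0.0145) = -0.069020.
ΔP ≈ 127.30 × (-0.069020) = -8.786246.

-₹8.79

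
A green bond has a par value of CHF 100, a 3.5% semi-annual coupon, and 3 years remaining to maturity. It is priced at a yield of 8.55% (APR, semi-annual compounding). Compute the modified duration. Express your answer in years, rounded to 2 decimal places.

2.75 years

Periodic yield y = 0.04275. First find Macaulay duration:
  t   CF        PV=CF/(1+0.04275)^t    t·PV
  1         1.75         1.6783         1.6783
  2         1.75         1.6095         3.2189
  3         1.75         1.5435         4.6304
  4         1.75         1.4802         5.9208
  5         1.75         1.4195         7.0975
  6       101.75        79.1504       474.9025
  Σ                     86.8813       497.4484
P = 86.8813; Macaulay duration = 497.4484 / 86.8813 = 5.72561 half-year periods = 2.86280 years.
Modified duration = D_Mac / (1 + y) = 2.86280 / 1.04275 = 2.74544 years.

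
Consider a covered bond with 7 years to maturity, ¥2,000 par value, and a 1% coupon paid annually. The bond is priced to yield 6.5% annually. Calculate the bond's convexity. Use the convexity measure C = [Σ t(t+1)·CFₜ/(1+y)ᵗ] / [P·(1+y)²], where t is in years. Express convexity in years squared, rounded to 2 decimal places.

With y = 0.065:
  t   CF        PV=CF/(1+0.065)^t    t·PV        t(t+1)·PV
  1        20.00        18.7793        18.7793          37.5587
  2        20.00        17.6332        35.2664         105.7991
  3        20.00        16.5570        49.6709         198.6838
  4        20.00        15.5465        62.1858         310.9292
  5        20.00        14.5976        72.9881         437.9285
  6        20.00        13.7067        82.2401         575.6807
  7     2,020.00     1,299.8826     9,099.1779      72,793.4230
  Σ                  1,396.7028     9,420.3086      74,460.0030
P = 1,396.7028.
Convexity = Σ t(t+1)·PV / [P·(1+y)²] = 74,460.0030 / (1,396.7028 × 1.134225) = 47.00238.

47.00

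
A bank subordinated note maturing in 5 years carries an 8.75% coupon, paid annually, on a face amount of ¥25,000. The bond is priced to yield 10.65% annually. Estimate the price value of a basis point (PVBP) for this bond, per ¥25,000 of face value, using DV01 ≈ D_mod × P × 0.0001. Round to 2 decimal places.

Periodic yield y = 0.1065.
  t   CF        PV=CF/(1+0.1065)^t    t·PV
  1     2,187.50     1,976.9544     1,976.9544
  2     2,187.50     1,786.6736     3,573.3472
  3     2,187.50     1,614.7073     4,844.1219
  4     2,187.50     1,459.2926     5,837.1705
  5    27,187.50    16,391.2541    81,956.2705
  Σ                 23,228.8820    98,187.8645
P = 23,228.8820; D_Mac = 4.22697 yrs; D_mod = 3.82013 yrs.
DV01 ≈ 3.82013 × 23,228.8820 × 0.0001 = 8.873734.

¥8.87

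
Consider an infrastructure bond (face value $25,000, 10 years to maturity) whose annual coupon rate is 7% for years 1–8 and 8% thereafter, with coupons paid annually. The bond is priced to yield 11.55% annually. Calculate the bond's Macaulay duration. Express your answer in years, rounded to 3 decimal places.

Periodic yield y = 0.1155. Discount each cash flow and weight by its year:
  t   CF        PV=CF/(1+0.1155)^t    t·PV
  1     1,750.00     1,568.8032     1,568.8032
  2     1,750.00     1,406.3678     2,812.7355
  3     1,750.00     1,260.7510     3,782.2530
  4     1,750.00     1,130.2116     4,520.8463
  5     1,750.00     1,013.1883     5,065.9416
  6     1,750.00       908.2818     5,449.6907
  7     1,750.00       814.2374     5,699.6615
  8     1,750.00       729.9304     5,839.4432
  9     2,000.00       747.8316     6,730.4846
  10   27,000.00     9,050.4051    90,504.0508
  Σ                 18,630.0081   131,973.9105
Price P = Σ PV = 18,630.0081.
Macaulay duration = Σ(t·PV) / P = 131,973.9105 / 18,630.0081 = 7.08394 years.

7.084 years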